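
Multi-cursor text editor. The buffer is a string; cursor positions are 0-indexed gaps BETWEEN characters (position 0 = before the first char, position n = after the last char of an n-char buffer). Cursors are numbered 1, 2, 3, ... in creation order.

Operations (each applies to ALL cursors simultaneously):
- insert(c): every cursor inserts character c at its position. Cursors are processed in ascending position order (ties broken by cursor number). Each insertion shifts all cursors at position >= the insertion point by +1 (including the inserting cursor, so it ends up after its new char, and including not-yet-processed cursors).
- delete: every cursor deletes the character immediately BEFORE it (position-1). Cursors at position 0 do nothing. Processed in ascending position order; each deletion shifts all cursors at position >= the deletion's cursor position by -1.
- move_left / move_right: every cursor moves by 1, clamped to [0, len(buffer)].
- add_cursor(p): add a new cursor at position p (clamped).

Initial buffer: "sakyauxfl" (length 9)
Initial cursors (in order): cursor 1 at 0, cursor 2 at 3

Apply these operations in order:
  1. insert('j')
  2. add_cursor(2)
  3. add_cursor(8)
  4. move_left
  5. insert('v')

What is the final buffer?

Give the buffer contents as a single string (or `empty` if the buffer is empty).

After op 1 (insert('j')): buffer="jsakjyauxfl" (len 11), cursors c1@1 c2@5, authorship 1...2......
After op 2 (add_cursor(2)): buffer="jsakjyauxfl" (len 11), cursors c1@1 c3@2 c2@5, authorship 1...2......
After op 3 (add_cursor(8)): buffer="jsakjyauxfl" (len 11), cursors c1@1 c3@2 c2@5 c4@8, authorship 1...2......
After op 4 (move_left): buffer="jsakjyauxfl" (len 11), cursors c1@0 c3@1 c2@4 c4@7, authorship 1...2......
After op 5 (insert('v')): buffer="vjvsakvjyavuxfl" (len 15), cursors c1@1 c3@3 c2@7 c4@11, authorship 113...22..4....

Answer: vjvsakvjyavuxfl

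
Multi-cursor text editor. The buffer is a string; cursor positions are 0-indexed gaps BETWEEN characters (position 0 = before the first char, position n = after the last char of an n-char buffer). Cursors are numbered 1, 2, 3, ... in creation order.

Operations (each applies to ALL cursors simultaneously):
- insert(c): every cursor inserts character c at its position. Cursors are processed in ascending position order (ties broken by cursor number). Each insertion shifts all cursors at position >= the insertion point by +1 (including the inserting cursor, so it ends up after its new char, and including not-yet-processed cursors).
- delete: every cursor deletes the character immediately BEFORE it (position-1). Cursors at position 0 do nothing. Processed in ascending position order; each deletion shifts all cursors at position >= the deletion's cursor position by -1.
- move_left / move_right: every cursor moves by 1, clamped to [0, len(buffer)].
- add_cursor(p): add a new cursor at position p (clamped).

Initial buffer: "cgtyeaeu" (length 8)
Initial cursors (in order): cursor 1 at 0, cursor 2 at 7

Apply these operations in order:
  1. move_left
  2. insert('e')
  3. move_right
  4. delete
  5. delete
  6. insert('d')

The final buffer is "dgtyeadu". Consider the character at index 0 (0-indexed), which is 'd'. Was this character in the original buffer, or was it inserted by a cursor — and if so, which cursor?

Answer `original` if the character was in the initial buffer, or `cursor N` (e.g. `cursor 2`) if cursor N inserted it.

Answer: cursor 1

Derivation:
After op 1 (move_left): buffer="cgtyeaeu" (len 8), cursors c1@0 c2@6, authorship ........
After op 2 (insert('e')): buffer="ecgtyeaeeu" (len 10), cursors c1@1 c2@8, authorship 1......2..
After op 3 (move_right): buffer="ecgtyeaeeu" (len 10), cursors c1@2 c2@9, authorship 1......2..
After op 4 (delete): buffer="egtyeaeu" (len 8), cursors c1@1 c2@7, authorship 1.....2.
After op 5 (delete): buffer="gtyeau" (len 6), cursors c1@0 c2@5, authorship ......
After op 6 (insert('d')): buffer="dgtyeadu" (len 8), cursors c1@1 c2@7, authorship 1.....2.
Authorship (.=original, N=cursor N): 1 . . . . . 2 .
Index 0: author = 1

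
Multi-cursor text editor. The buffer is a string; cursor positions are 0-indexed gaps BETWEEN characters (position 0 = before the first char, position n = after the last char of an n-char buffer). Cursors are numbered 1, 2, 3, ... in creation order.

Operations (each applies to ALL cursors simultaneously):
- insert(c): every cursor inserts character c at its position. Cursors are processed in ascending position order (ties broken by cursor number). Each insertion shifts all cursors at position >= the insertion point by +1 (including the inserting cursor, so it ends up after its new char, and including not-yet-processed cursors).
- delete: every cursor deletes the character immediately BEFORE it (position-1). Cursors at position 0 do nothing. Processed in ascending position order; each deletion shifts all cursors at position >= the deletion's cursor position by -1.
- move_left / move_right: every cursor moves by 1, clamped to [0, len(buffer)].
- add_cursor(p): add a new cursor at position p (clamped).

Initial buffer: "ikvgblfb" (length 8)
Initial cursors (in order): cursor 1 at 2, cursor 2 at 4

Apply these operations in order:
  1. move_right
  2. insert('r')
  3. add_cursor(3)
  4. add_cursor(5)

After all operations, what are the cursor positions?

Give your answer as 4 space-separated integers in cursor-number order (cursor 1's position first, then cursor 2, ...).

Answer: 4 7 3 5

Derivation:
After op 1 (move_right): buffer="ikvgblfb" (len 8), cursors c1@3 c2@5, authorship ........
After op 2 (insert('r')): buffer="ikvrgbrlfb" (len 10), cursors c1@4 c2@7, authorship ...1..2...
After op 3 (add_cursor(3)): buffer="ikvrgbrlfb" (len 10), cursors c3@3 c1@4 c2@7, authorship ...1..2...
After op 4 (add_cursor(5)): buffer="ikvrgbrlfb" (len 10), cursors c3@3 c1@4 c4@5 c2@7, authorship ...1..2...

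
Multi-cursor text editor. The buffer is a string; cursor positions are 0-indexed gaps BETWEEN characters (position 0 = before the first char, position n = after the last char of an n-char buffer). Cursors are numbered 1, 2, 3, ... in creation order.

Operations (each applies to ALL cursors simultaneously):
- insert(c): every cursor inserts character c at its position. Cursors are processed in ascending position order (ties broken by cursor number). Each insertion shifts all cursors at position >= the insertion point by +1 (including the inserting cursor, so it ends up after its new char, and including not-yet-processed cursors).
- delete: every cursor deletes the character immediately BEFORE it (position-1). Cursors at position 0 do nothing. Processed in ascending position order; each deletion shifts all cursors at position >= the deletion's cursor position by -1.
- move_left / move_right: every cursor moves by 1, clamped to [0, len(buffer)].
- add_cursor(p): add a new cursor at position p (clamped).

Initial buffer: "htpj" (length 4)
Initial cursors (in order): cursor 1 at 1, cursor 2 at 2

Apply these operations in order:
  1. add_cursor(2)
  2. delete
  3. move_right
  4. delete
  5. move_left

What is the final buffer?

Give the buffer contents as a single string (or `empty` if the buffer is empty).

Answer: j

Derivation:
After op 1 (add_cursor(2)): buffer="htpj" (len 4), cursors c1@1 c2@2 c3@2, authorship ....
After op 2 (delete): buffer="pj" (len 2), cursors c1@0 c2@0 c3@0, authorship ..
After op 3 (move_right): buffer="pj" (len 2), cursors c1@1 c2@1 c3@1, authorship ..
After op 4 (delete): buffer="j" (len 1), cursors c1@0 c2@0 c3@0, authorship .
After op 5 (move_left): buffer="j" (len 1), cursors c1@0 c2@0 c3@0, authorship .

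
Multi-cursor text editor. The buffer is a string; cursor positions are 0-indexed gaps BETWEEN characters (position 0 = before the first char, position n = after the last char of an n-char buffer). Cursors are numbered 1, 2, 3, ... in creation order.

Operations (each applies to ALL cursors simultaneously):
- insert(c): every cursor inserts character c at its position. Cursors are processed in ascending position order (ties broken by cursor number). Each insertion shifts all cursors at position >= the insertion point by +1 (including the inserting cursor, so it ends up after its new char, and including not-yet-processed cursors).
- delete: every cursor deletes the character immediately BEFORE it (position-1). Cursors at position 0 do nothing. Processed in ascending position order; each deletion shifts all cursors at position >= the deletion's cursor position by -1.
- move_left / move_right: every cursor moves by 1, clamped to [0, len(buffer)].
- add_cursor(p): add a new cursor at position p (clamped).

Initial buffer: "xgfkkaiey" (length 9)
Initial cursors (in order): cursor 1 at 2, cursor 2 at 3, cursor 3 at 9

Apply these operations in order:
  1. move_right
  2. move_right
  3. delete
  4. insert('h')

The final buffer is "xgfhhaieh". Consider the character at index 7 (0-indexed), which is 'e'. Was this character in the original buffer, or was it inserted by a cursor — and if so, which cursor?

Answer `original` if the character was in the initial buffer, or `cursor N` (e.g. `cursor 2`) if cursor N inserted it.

After op 1 (move_right): buffer="xgfkkaiey" (len 9), cursors c1@3 c2@4 c3@9, authorship .........
After op 2 (move_right): buffer="xgfkkaiey" (len 9), cursors c1@4 c2@5 c3@9, authorship .........
After op 3 (delete): buffer="xgfaie" (len 6), cursors c1@3 c2@3 c3@6, authorship ......
After op 4 (insert('h')): buffer="xgfhhaieh" (len 9), cursors c1@5 c2@5 c3@9, authorship ...12...3
Authorship (.=original, N=cursor N): . . . 1 2 . . . 3
Index 7: author = original

Answer: original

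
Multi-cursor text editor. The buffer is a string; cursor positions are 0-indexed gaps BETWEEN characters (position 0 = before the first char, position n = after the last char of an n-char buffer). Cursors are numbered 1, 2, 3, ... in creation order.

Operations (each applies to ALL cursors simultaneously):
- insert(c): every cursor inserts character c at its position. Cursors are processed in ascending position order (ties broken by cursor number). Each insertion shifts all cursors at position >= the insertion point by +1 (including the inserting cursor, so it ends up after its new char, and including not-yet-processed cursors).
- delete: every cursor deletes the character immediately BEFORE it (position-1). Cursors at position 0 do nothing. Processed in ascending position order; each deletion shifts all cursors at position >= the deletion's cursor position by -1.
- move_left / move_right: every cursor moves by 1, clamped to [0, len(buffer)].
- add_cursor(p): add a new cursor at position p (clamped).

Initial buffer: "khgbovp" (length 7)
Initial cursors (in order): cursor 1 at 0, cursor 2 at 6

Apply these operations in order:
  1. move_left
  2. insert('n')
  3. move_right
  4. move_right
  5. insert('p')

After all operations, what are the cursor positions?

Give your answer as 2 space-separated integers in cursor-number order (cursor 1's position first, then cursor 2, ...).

Answer: 4 11

Derivation:
After op 1 (move_left): buffer="khgbovp" (len 7), cursors c1@0 c2@5, authorship .......
After op 2 (insert('n')): buffer="nkhgbonvp" (len 9), cursors c1@1 c2@7, authorship 1.....2..
After op 3 (move_right): buffer="nkhgbonvp" (len 9), cursors c1@2 c2@8, authorship 1.....2..
After op 4 (move_right): buffer="nkhgbonvp" (len 9), cursors c1@3 c2@9, authorship 1.....2..
After op 5 (insert('p')): buffer="nkhpgbonvpp" (len 11), cursors c1@4 c2@11, authorship 1..1...2..2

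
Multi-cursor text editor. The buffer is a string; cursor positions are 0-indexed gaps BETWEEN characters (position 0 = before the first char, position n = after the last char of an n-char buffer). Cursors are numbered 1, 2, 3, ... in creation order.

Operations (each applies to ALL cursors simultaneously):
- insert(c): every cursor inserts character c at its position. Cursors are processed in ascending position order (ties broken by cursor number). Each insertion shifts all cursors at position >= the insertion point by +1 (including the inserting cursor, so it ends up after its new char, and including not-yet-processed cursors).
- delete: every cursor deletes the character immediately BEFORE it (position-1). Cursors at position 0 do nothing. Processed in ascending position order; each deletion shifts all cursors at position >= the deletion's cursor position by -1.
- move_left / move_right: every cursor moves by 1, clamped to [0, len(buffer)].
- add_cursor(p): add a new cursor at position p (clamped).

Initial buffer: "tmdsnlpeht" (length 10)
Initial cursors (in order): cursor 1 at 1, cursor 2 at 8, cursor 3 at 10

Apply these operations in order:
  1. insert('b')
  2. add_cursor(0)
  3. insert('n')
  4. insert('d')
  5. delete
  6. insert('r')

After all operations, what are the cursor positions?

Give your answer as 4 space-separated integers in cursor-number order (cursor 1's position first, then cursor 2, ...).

Answer: 6 16 21 2

Derivation:
After op 1 (insert('b')): buffer="tbmdsnlpebhtb" (len 13), cursors c1@2 c2@10 c3@13, authorship .1.......2..3
After op 2 (add_cursor(0)): buffer="tbmdsnlpebhtb" (len 13), cursors c4@0 c1@2 c2@10 c3@13, authorship .1.......2..3
After op 3 (insert('n')): buffer="ntbnmdsnlpebnhtbn" (len 17), cursors c4@1 c1@4 c2@13 c3@17, authorship 4.11.......22..33
After op 4 (insert('d')): buffer="ndtbndmdsnlpebndhtbnd" (len 21), cursors c4@2 c1@6 c2@16 c3@21, authorship 44.111.......222..333
After op 5 (delete): buffer="ntbnmdsnlpebnhtbn" (len 17), cursors c4@1 c1@4 c2@13 c3@17, authorship 4.11.......22..33
After op 6 (insert('r')): buffer="nrtbnrmdsnlpebnrhtbnr" (len 21), cursors c4@2 c1@6 c2@16 c3@21, authorship 44.111.......222..333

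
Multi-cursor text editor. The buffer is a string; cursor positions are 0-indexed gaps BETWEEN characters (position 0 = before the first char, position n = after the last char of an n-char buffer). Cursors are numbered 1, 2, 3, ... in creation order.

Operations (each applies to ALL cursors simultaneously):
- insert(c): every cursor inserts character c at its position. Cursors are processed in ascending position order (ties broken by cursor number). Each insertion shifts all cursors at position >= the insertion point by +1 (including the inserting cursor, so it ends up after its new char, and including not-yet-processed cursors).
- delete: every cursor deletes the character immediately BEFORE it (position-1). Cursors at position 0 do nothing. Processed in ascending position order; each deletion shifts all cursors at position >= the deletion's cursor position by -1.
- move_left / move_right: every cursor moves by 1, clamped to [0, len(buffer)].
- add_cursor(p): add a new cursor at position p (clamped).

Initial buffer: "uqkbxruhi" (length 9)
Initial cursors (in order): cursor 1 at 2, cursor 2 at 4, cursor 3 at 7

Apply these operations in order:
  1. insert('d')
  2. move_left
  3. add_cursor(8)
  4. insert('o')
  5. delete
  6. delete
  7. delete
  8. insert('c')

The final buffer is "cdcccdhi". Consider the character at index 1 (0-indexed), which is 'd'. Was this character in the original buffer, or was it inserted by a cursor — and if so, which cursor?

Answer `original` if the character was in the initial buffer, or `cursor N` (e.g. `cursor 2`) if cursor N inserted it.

After op 1 (insert('d')): buffer="uqdkbdxrudhi" (len 12), cursors c1@3 c2@6 c3@10, authorship ..1..2...3..
After op 2 (move_left): buffer="uqdkbdxrudhi" (len 12), cursors c1@2 c2@5 c3@9, authorship ..1..2...3..
After op 3 (add_cursor(8)): buffer="uqdkbdxrudhi" (len 12), cursors c1@2 c2@5 c4@8 c3@9, authorship ..1..2...3..
After op 4 (insert('o')): buffer="uqodkbodxrouodhi" (len 16), cursors c1@3 c2@7 c4@11 c3@13, authorship ..11..22..4.33..
After op 5 (delete): buffer="uqdkbdxrudhi" (len 12), cursors c1@2 c2@5 c4@8 c3@9, authorship ..1..2...3..
After op 6 (delete): buffer="udkdxdhi" (len 8), cursors c1@1 c2@3 c3@5 c4@5, authorship .1.2.3..
After op 7 (delete): buffer="ddhi" (len 4), cursors c1@0 c2@1 c3@1 c4@1, authorship 13..
After op 8 (insert('c')): buffer="cdcccdhi" (len 8), cursors c1@1 c2@5 c3@5 c4@5, authorship 112343..
Authorship (.=original, N=cursor N): 1 1 2 3 4 3 . .
Index 1: author = 1

Answer: cursor 1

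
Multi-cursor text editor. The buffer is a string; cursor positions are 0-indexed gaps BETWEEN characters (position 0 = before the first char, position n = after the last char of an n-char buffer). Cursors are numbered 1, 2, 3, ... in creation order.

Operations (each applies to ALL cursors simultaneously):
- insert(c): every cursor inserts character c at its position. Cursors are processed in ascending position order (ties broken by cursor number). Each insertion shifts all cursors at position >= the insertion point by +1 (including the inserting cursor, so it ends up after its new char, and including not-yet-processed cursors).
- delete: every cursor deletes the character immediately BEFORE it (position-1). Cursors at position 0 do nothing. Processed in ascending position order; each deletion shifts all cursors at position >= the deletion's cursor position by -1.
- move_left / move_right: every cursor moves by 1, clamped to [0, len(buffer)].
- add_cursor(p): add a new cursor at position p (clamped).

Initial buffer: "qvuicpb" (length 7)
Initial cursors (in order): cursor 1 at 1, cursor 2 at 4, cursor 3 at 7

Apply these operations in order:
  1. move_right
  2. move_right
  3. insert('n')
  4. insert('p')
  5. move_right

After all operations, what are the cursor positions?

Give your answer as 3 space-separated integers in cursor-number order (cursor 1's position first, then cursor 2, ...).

After op 1 (move_right): buffer="qvuicpb" (len 7), cursors c1@2 c2@5 c3@7, authorship .......
After op 2 (move_right): buffer="qvuicpb" (len 7), cursors c1@3 c2@6 c3@7, authorship .......
After op 3 (insert('n')): buffer="qvunicpnbn" (len 10), cursors c1@4 c2@8 c3@10, authorship ...1...2.3
After op 4 (insert('p')): buffer="qvunpicpnpbnp" (len 13), cursors c1@5 c2@10 c3@13, authorship ...11...22.33
After op 5 (move_right): buffer="qvunpicpnpbnp" (len 13), cursors c1@6 c2@11 c3@13, authorship ...11...22.33

Answer: 6 11 13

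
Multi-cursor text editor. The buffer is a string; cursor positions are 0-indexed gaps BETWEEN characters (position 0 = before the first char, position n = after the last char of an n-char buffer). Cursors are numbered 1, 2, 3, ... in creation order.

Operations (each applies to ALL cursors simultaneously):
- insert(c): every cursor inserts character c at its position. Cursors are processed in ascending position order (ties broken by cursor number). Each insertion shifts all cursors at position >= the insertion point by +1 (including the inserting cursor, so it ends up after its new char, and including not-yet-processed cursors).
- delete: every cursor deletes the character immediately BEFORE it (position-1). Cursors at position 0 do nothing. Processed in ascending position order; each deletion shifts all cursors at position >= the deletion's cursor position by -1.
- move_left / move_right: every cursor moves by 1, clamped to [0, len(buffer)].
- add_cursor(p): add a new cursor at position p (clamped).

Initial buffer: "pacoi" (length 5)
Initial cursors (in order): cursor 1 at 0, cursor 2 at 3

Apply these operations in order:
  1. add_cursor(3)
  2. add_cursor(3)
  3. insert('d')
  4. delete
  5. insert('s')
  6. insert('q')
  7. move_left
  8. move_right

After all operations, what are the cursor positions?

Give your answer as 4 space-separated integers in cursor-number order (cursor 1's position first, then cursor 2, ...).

After op 1 (add_cursor(3)): buffer="pacoi" (len 5), cursors c1@0 c2@3 c3@3, authorship .....
After op 2 (add_cursor(3)): buffer="pacoi" (len 5), cursors c1@0 c2@3 c3@3 c4@3, authorship .....
After op 3 (insert('d')): buffer="dpacdddoi" (len 9), cursors c1@1 c2@7 c3@7 c4@7, authorship 1...234..
After op 4 (delete): buffer="pacoi" (len 5), cursors c1@0 c2@3 c3@3 c4@3, authorship .....
After op 5 (insert('s')): buffer="spacsssoi" (len 9), cursors c1@1 c2@7 c3@7 c4@7, authorship 1...234..
After op 6 (insert('q')): buffer="sqpacsssqqqoi" (len 13), cursors c1@2 c2@11 c3@11 c4@11, authorship 11...234234..
After op 7 (move_left): buffer="sqpacsssqqqoi" (len 13), cursors c1@1 c2@10 c3@10 c4@10, authorship 11...234234..
After op 8 (move_right): buffer="sqpacsssqqqoi" (len 13), cursors c1@2 c2@11 c3@11 c4@11, authorship 11...234234..

Answer: 2 11 11 11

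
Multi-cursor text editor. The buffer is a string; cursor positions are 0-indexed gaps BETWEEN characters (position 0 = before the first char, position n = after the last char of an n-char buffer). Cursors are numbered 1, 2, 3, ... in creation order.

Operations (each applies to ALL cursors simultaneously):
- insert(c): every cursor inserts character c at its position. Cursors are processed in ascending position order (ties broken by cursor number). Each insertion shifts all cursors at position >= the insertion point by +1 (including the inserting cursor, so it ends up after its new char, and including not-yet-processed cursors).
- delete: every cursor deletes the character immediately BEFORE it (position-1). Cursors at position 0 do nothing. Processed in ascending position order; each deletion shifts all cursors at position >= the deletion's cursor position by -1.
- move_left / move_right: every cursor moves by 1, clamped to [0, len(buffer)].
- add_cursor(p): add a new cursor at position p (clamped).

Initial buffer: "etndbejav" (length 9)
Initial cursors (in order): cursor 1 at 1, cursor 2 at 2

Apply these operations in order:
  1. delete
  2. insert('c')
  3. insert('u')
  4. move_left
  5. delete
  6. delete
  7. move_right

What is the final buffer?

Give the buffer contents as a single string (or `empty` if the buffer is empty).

Answer: undbejav

Derivation:
After op 1 (delete): buffer="ndbejav" (len 7), cursors c1@0 c2@0, authorship .......
After op 2 (insert('c')): buffer="ccndbejav" (len 9), cursors c1@2 c2@2, authorship 12.......
After op 3 (insert('u')): buffer="ccuundbejav" (len 11), cursors c1@4 c2@4, authorship 1212.......
After op 4 (move_left): buffer="ccuundbejav" (len 11), cursors c1@3 c2@3, authorship 1212.......
After op 5 (delete): buffer="cundbejav" (len 9), cursors c1@1 c2@1, authorship 12.......
After op 6 (delete): buffer="undbejav" (len 8), cursors c1@0 c2@0, authorship 2.......
After op 7 (move_right): buffer="undbejav" (len 8), cursors c1@1 c2@1, authorship 2.......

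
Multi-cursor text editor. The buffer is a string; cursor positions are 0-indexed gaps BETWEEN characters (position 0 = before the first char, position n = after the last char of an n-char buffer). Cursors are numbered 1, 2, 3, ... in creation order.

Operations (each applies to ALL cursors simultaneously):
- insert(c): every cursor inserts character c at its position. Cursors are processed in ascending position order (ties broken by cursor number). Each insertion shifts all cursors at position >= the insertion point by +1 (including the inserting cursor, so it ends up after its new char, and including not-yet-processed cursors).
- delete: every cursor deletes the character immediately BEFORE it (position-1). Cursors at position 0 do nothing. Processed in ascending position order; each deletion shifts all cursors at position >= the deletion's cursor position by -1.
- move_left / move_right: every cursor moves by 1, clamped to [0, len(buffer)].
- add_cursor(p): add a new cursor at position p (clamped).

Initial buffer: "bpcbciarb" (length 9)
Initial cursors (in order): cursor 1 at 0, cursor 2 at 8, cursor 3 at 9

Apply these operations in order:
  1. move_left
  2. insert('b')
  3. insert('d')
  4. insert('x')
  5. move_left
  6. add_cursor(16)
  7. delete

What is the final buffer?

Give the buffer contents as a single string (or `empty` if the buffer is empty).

After op 1 (move_left): buffer="bpcbciarb" (len 9), cursors c1@0 c2@7 c3@8, authorship .........
After op 2 (insert('b')): buffer="bbpcbciabrbb" (len 12), cursors c1@1 c2@9 c3@11, authorship 1.......2.3.
After op 3 (insert('d')): buffer="bdbpcbciabdrbdb" (len 15), cursors c1@2 c2@11 c3@14, authorship 11.......22.33.
After op 4 (insert('x')): buffer="bdxbpcbciabdxrbdxb" (len 18), cursors c1@3 c2@13 c3@17, authorship 111.......222.333.
After op 5 (move_left): buffer="bdxbpcbciabdxrbdxb" (len 18), cursors c1@2 c2@12 c3@16, authorship 111.......222.333.
After op 6 (add_cursor(16)): buffer="bdxbpcbciabdxrbdxb" (len 18), cursors c1@2 c2@12 c3@16 c4@16, authorship 111.......222.333.
After op 7 (delete): buffer="bxbpcbciabxrxb" (len 14), cursors c1@1 c2@10 c3@12 c4@12, authorship 11.......22.3.

Answer: bxbpcbciabxrxb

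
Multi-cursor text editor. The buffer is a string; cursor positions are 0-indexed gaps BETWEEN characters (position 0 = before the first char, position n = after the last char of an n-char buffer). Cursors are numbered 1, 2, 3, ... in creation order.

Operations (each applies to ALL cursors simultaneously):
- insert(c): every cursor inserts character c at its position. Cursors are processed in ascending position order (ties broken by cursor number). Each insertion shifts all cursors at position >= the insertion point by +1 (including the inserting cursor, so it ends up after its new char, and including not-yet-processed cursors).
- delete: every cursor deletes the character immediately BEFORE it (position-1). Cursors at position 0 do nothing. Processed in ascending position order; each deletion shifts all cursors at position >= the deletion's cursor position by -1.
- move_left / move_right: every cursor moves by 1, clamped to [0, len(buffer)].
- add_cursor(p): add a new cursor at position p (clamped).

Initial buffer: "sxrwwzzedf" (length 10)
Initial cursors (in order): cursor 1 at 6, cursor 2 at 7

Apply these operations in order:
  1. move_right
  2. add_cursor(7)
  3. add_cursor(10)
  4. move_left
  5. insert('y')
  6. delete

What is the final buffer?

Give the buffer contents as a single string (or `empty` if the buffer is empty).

Answer: sxrwwzzedf

Derivation:
After op 1 (move_right): buffer="sxrwwzzedf" (len 10), cursors c1@7 c2@8, authorship ..........
After op 2 (add_cursor(7)): buffer="sxrwwzzedf" (len 10), cursors c1@7 c3@7 c2@8, authorship ..........
After op 3 (add_cursor(10)): buffer="sxrwwzzedf" (len 10), cursors c1@7 c3@7 c2@8 c4@10, authorship ..........
After op 4 (move_left): buffer="sxrwwzzedf" (len 10), cursors c1@6 c3@6 c2@7 c4@9, authorship ..........
After op 5 (insert('y')): buffer="sxrwwzyyzyedyf" (len 14), cursors c1@8 c3@8 c2@10 c4@13, authorship ......13.2..4.
After op 6 (delete): buffer="sxrwwzzedf" (len 10), cursors c1@6 c3@6 c2@7 c4@9, authorship ..........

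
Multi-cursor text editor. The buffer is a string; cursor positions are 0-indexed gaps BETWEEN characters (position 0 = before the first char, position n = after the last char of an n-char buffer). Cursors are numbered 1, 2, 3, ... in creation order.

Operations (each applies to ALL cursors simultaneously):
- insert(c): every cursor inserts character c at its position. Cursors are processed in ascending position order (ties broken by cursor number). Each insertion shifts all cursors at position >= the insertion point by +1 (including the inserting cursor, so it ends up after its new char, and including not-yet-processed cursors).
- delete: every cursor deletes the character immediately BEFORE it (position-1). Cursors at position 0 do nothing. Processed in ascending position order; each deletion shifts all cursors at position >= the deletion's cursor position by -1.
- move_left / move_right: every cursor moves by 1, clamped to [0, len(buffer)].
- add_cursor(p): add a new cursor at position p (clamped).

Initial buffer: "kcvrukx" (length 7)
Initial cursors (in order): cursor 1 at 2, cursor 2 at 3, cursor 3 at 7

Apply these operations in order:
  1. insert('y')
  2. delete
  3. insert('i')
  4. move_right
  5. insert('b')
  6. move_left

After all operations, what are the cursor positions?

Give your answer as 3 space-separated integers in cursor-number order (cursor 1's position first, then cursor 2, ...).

Answer: 4 7 12

Derivation:
After op 1 (insert('y')): buffer="kcyvyrukxy" (len 10), cursors c1@3 c2@5 c3@10, authorship ..1.2....3
After op 2 (delete): buffer="kcvrukx" (len 7), cursors c1@2 c2@3 c3@7, authorship .......
After op 3 (insert('i')): buffer="kcivirukxi" (len 10), cursors c1@3 c2@5 c3@10, authorship ..1.2....3
After op 4 (move_right): buffer="kcivirukxi" (len 10), cursors c1@4 c2@6 c3@10, authorship ..1.2....3
After op 5 (insert('b')): buffer="kcivbirbukxib" (len 13), cursors c1@5 c2@8 c3@13, authorship ..1.12.2...33
After op 6 (move_left): buffer="kcivbirbukxib" (len 13), cursors c1@4 c2@7 c3@12, authorship ..1.12.2...33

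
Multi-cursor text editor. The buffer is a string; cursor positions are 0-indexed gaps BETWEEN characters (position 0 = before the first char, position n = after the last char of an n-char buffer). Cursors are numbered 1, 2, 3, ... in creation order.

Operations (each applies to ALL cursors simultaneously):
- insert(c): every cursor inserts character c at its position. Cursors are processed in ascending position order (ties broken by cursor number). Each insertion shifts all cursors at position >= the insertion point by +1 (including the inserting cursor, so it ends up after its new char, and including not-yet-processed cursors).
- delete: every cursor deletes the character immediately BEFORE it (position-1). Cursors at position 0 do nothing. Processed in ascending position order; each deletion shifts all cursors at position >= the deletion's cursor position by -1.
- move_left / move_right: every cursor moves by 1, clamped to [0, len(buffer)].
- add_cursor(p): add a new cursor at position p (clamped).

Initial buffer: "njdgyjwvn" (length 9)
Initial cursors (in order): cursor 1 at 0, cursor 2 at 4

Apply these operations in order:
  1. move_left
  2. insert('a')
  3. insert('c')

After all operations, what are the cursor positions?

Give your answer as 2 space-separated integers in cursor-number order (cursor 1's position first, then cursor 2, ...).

After op 1 (move_left): buffer="njdgyjwvn" (len 9), cursors c1@0 c2@3, authorship .........
After op 2 (insert('a')): buffer="anjdagyjwvn" (len 11), cursors c1@1 c2@5, authorship 1...2......
After op 3 (insert('c')): buffer="acnjdacgyjwvn" (len 13), cursors c1@2 c2@7, authorship 11...22......

Answer: 2 7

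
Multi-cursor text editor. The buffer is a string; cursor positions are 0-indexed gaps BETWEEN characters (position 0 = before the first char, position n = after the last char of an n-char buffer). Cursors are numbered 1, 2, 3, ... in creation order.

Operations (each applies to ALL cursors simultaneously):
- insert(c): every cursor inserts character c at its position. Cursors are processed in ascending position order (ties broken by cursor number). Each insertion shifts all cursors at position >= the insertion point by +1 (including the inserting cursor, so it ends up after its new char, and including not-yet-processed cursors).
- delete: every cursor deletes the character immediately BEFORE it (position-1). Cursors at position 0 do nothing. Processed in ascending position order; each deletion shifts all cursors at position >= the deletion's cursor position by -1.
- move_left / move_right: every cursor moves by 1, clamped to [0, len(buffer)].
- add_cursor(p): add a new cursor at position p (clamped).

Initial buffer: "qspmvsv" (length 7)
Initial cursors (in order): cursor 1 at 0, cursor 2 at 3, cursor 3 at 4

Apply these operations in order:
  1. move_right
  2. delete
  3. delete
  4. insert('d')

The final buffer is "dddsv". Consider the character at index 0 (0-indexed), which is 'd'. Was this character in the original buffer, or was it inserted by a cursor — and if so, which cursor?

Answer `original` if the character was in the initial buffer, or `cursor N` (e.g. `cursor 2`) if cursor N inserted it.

Answer: cursor 1

Derivation:
After op 1 (move_right): buffer="qspmvsv" (len 7), cursors c1@1 c2@4 c3@5, authorship .......
After op 2 (delete): buffer="spsv" (len 4), cursors c1@0 c2@2 c3@2, authorship ....
After op 3 (delete): buffer="sv" (len 2), cursors c1@0 c2@0 c3@0, authorship ..
After op 4 (insert('d')): buffer="dddsv" (len 5), cursors c1@3 c2@3 c3@3, authorship 123..
Authorship (.=original, N=cursor N): 1 2 3 . .
Index 0: author = 1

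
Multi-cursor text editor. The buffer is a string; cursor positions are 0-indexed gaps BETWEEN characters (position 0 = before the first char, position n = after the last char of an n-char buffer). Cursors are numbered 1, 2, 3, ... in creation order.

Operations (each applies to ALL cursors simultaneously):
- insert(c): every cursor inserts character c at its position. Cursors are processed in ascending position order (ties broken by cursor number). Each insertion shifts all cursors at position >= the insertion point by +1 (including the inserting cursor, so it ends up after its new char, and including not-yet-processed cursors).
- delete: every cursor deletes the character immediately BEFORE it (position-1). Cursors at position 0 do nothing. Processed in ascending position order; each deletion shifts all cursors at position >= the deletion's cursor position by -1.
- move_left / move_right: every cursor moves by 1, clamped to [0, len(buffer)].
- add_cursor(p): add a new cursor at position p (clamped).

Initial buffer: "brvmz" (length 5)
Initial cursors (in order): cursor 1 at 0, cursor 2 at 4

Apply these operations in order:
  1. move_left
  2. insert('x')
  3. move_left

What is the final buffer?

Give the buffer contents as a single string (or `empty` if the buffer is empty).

After op 1 (move_left): buffer="brvmz" (len 5), cursors c1@0 c2@3, authorship .....
After op 2 (insert('x')): buffer="xbrvxmz" (len 7), cursors c1@1 c2@5, authorship 1...2..
After op 3 (move_left): buffer="xbrvxmz" (len 7), cursors c1@0 c2@4, authorship 1...2..

Answer: xbrvxmz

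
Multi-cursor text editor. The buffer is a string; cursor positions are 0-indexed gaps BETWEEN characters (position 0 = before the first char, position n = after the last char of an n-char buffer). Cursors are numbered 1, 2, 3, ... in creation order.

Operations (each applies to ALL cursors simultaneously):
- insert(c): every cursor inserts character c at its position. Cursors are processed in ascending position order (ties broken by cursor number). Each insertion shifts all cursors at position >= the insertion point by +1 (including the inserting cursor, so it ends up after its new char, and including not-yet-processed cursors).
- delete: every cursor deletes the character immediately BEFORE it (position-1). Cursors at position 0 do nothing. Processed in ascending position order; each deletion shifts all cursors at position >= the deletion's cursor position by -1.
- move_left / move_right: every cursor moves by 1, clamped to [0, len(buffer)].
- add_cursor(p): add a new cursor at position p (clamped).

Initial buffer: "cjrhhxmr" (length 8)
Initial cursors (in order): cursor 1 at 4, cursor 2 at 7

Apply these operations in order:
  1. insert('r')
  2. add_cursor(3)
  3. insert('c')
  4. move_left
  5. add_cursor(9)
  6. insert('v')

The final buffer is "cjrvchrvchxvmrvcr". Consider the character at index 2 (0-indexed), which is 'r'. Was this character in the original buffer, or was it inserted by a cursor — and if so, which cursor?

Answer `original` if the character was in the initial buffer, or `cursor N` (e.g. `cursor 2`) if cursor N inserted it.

After op 1 (insert('r')): buffer="cjrhrhxmrr" (len 10), cursors c1@5 c2@9, authorship ....1...2.
After op 2 (add_cursor(3)): buffer="cjrhrhxmrr" (len 10), cursors c3@3 c1@5 c2@9, authorship ....1...2.
After op 3 (insert('c')): buffer="cjrchrchxmrcr" (len 13), cursors c3@4 c1@7 c2@12, authorship ...3.11...22.
After op 4 (move_left): buffer="cjrchrchxmrcr" (len 13), cursors c3@3 c1@6 c2@11, authorship ...3.11...22.
After op 5 (add_cursor(9)): buffer="cjrchrchxmrcr" (len 13), cursors c3@3 c1@6 c4@9 c2@11, authorship ...3.11...22.
After op 6 (insert('v')): buffer="cjrvchrvchxvmrvcr" (len 17), cursors c3@4 c1@8 c4@12 c2@15, authorship ...33.111..4.222.
Authorship (.=original, N=cursor N): . . . 3 3 . 1 1 1 . . 4 . 2 2 2 .
Index 2: author = original

Answer: original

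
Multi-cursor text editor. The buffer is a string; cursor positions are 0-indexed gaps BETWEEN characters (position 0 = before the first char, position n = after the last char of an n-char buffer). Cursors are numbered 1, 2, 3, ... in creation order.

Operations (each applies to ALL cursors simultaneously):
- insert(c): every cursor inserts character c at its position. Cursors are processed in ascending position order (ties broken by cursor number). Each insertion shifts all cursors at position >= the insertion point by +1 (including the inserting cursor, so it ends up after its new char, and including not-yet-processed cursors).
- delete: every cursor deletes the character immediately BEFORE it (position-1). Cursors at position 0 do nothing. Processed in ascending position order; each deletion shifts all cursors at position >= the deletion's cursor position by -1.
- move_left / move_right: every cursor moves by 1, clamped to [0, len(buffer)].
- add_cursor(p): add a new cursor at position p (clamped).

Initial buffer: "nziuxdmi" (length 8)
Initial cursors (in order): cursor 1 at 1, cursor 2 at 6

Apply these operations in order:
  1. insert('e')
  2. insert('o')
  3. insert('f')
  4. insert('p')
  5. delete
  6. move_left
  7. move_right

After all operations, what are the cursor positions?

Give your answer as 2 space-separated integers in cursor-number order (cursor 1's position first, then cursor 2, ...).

After op 1 (insert('e')): buffer="neziuxdemi" (len 10), cursors c1@2 c2@8, authorship .1.....2..
After op 2 (insert('o')): buffer="neoziuxdeomi" (len 12), cursors c1@3 c2@10, authorship .11.....22..
After op 3 (insert('f')): buffer="neofziuxdeofmi" (len 14), cursors c1@4 c2@12, authorship .111.....222..
After op 4 (insert('p')): buffer="neofpziuxdeofpmi" (len 16), cursors c1@5 c2@14, authorship .1111.....2222..
After op 5 (delete): buffer="neofziuxdeofmi" (len 14), cursors c1@4 c2@12, authorship .111.....222..
After op 6 (move_left): buffer="neofziuxdeofmi" (len 14), cursors c1@3 c2@11, authorship .111.....222..
After op 7 (move_right): buffer="neofziuxdeofmi" (len 14), cursors c1@4 c2@12, authorship .111.....222..

Answer: 4 12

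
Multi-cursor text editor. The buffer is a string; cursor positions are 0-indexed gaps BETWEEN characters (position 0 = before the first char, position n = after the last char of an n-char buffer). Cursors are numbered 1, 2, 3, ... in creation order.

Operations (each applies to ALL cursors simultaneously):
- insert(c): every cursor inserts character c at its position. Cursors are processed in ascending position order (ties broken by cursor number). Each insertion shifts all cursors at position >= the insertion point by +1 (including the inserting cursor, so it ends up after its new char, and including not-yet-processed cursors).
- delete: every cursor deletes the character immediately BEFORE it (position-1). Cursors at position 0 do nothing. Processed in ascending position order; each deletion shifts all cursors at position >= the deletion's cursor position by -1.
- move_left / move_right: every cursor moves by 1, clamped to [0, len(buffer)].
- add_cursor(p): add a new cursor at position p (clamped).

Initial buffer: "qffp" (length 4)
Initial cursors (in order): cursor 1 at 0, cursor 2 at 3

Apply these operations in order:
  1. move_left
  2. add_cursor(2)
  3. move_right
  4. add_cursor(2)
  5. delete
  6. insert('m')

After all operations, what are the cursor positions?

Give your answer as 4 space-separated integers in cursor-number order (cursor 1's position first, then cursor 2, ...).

After op 1 (move_left): buffer="qffp" (len 4), cursors c1@0 c2@2, authorship ....
After op 2 (add_cursor(2)): buffer="qffp" (len 4), cursors c1@0 c2@2 c3@2, authorship ....
After op 3 (move_right): buffer="qffp" (len 4), cursors c1@1 c2@3 c3@3, authorship ....
After op 4 (add_cursor(2)): buffer="qffp" (len 4), cursors c1@1 c4@2 c2@3 c3@3, authorship ....
After op 5 (delete): buffer="p" (len 1), cursors c1@0 c2@0 c3@0 c4@0, authorship .
After op 6 (insert('m')): buffer="mmmmp" (len 5), cursors c1@4 c2@4 c3@4 c4@4, authorship 1234.

Answer: 4 4 4 4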